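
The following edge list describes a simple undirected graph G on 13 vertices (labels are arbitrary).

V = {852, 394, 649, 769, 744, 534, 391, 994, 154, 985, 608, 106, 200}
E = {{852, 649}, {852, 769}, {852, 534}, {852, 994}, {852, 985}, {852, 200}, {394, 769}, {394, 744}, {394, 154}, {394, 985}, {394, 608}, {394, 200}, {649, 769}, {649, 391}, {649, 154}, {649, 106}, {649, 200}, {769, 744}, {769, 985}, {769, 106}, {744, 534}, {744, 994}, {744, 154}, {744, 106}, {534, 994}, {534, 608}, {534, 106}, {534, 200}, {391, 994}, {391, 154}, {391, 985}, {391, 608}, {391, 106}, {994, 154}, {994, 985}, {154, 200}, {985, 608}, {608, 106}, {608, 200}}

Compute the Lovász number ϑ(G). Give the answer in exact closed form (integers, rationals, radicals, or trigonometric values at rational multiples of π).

Vertex 391 has 6 neighbors: 649, 994, 154, 985, 608, 106.
deg(769) = 6; N(769) = {852, 394, 649, 744, 985, 106}.
Vertex 394 has 6 neighbors: 769, 744, 154, 985, 608, 200.
deg(649) = 6; N(649) = {852, 769, 391, 154, 106, 200}.
G on 13 vertices is 6-regular; Paley(13): SR with (k,λ,μ)=(6,2,3).
Distinct eigenvalues (to 5 d.p.): [6.0, 1.30278, -2.30278].
λ_max=6, λ_min=-sqrt(13)/2 - 1/2; ϑ = −13·λ_min/(λ_max−λ_min) = sqrt(13).
≈ 3.6056 (to 4 d.p.).

sqrt(13)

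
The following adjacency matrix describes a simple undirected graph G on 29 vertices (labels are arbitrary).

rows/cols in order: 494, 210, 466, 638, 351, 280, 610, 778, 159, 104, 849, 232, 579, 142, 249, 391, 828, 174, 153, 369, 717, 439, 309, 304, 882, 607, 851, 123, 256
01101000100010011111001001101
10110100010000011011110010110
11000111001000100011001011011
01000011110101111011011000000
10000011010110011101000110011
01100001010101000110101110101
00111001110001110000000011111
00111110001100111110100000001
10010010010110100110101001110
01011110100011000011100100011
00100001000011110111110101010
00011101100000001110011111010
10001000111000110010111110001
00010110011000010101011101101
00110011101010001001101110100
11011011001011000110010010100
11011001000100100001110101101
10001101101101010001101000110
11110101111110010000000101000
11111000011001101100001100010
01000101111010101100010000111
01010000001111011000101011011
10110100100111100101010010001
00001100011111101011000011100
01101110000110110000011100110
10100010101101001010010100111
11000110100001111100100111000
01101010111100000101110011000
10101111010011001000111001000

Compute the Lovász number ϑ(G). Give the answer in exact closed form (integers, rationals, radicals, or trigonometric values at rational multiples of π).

deg(123) = 14; N(123) = {210, 466, 351, 610, 159, 104, 849, 232, 174, 369, 717, 439, 882, 607}.
deg(104) = 14; N(104) = {210, 638, 351, 280, 610, 159, 579, 142, 153, 369, 717, 304, 123, 256}.
N(579) = {494, 351, 159, 104, 849, 249, 391, 153, 717, 439, 309, 304, 882, 256}, |N(579)| = 14.
Vertex 849 has 14 neighbors: 466, 778, 579, 142, 249, 391, 174, 153, 369, 717, 439, 304, 607, 123.
14-regular, N=29; SR(29,14,6,7) — a Paley graph.
spec(A) ≈ [14.0, 2.192582, -3.192582] (distinct, 6 d.p.).
Lovász (edge-transitive): ϑ = −29·(-sqrt(29)/2 - 1/2)/((14)−(-sqrt(29)/2 - 1/2)) = sqrt(29).
ϑ(G) ≈ 5.385164807.

sqrt(29)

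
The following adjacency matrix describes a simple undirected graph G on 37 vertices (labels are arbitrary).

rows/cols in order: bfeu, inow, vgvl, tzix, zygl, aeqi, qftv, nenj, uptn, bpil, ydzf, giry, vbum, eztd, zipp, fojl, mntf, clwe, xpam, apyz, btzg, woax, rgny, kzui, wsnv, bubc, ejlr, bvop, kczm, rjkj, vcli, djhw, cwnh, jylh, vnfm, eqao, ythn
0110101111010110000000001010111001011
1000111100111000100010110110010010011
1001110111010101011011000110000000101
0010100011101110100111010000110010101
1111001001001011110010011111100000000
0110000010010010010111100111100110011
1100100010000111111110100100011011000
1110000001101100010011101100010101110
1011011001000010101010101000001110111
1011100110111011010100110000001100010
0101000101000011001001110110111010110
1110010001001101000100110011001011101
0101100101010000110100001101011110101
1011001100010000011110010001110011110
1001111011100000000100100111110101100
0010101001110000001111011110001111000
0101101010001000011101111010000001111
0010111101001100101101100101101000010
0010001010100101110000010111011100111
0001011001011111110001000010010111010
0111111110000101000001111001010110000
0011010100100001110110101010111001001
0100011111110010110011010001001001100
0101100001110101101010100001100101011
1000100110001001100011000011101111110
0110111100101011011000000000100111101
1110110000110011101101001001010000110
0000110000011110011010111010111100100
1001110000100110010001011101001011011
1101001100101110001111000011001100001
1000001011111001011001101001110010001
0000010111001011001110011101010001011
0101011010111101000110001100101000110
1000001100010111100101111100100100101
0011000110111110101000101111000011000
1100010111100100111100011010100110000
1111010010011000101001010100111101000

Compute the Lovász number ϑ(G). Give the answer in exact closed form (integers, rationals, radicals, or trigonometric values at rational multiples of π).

N(mntf) = {inow, tzix, zygl, qftv, uptn, vbum, clwe, xpam, apyz, woax, rgny, kzui, wsnv, ejlr, jylh, vnfm, eqao, ythn}, |N(mntf)| = 18.
N(bfeu) = {inow, vgvl, zygl, qftv, nenj, uptn, bpil, giry, eztd, zipp, wsnv, ejlr, kczm, rjkj, vcli, jylh, eqao, ythn}, |N(bfeu)| = 18.
Vertex zygl has 18 neighbors: bfeu, inow, vgvl, tzix, qftv, bpil, vbum, zipp, fojl, mntf, clwe, btzg, kzui, wsnv, bubc, ejlr, bvop, kczm.
N(vgvl) = {bfeu, tzix, zygl, aeqi, nenj, uptn, bpil, giry, eztd, fojl, clwe, xpam, btzg, woax, bubc, ejlr, vnfm, ythn}, |N(vgvl)| = 18.
37-vertex 18-regular graph: Paley(37): SR with (k,λ,μ)=(18,8,9).
Distinct eigenvalues (to 4 d.p.): [18.0, 2.5414, -3.5414].
Lovász: ϑ = −37(-sqrt(37)/2 - 1/2)/(18+-(-sqrt(37)/2 - 1/2)) = sqrt(37).
≈ 6.08276253 (to 8 d.p.).

sqrt(37)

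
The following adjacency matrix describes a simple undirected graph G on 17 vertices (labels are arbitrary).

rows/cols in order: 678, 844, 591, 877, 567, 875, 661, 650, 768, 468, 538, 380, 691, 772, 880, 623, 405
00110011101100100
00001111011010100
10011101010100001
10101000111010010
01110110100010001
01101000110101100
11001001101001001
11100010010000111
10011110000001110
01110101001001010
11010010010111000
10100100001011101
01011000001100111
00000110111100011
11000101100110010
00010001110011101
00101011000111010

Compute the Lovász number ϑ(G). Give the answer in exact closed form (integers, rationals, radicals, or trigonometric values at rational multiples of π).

sqrt(17)

Vertex 623 has 8 neighbors: 877, 650, 768, 468, 691, 772, 880, 405.
Vertex 678 has 8 neighbors: 591, 877, 661, 650, 768, 538, 380, 880.
N(875) = {844, 591, 567, 768, 468, 380, 772, 880}, |N(875)| = 8.
Vertex 405 has 8 neighbors: 591, 567, 661, 650, 380, 691, 772, 623.
G on 17 vertices is 8-regular; SR(17,8,3,4) — a Paley graph.
The 3 distinct eigenvalues: [8.0, 1.5616, -2.5616].
Lovász: ϑ = −17(-sqrt(17)/2 - 1/2)/(8+-(-sqrt(17)/2 - 1/2)) = sqrt(17).
ϑ(G) ≈ 4.1231.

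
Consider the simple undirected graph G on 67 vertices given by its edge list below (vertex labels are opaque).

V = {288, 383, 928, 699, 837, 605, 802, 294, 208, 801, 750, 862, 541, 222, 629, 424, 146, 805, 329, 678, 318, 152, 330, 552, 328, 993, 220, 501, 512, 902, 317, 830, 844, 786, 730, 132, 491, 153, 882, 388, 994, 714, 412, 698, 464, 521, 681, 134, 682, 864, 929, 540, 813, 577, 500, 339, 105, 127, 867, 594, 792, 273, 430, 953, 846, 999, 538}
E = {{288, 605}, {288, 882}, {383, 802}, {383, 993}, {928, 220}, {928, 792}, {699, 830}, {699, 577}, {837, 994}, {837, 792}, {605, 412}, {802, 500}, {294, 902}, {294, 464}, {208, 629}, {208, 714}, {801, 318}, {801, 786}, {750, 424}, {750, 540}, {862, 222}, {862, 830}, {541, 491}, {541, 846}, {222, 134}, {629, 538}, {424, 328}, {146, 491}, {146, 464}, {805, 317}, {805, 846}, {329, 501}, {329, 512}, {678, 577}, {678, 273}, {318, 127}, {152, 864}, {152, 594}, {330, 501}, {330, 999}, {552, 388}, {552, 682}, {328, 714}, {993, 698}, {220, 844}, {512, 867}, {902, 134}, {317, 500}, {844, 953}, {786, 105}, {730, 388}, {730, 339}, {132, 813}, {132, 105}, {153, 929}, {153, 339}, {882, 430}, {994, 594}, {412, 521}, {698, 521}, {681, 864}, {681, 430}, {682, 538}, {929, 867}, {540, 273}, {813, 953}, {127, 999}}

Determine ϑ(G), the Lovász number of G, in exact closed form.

67*cos(pi/67)/(cos(pi/67) + 1)

Vertex 993 has 2 neighbors: 383, 698.
N(678) = {577, 273}, |N(678)| = 2.
Vertex 862 has 2 neighbors: 222, 830.
deg(412) = 2; N(412) = {605, 521}.
deg(v) = 2 for all v (|V|=67); the odd cycle C_{67}.
A has 34 distinct eigenvalues ≈ [2.0, 1.991212, 1.964925, 1.92137, 1.860931, 1.784137, 1.691664, 1.584325, 1.463063, 1.328943, 1.183144, 1.026948, 0.861727, 0.688934, 0.510086, 0.326755, 0.140552, -0.046885, -0.233911, -0.418881, -0.600169, -0.776184, -0.945377, -1.106262, -1.257426, -1.397539, -1.52537, -1.639797, -1.739813, -1.824539, -1.893231, -1.945286, -1.980245, -1.997802].
Lovász: ϑ = −67(-2*cos(pi/67))/(2+-(-1)*2*cos(pi/67)) = 67*cos(pi/67)/(cos(pi/67) + 1).
= 33.4815798… (decimal).
α=33, χ(Ḡ)=34; ϑ=67*cos(pi/67)/(cos(pi/67) + 1) lies between (both strict).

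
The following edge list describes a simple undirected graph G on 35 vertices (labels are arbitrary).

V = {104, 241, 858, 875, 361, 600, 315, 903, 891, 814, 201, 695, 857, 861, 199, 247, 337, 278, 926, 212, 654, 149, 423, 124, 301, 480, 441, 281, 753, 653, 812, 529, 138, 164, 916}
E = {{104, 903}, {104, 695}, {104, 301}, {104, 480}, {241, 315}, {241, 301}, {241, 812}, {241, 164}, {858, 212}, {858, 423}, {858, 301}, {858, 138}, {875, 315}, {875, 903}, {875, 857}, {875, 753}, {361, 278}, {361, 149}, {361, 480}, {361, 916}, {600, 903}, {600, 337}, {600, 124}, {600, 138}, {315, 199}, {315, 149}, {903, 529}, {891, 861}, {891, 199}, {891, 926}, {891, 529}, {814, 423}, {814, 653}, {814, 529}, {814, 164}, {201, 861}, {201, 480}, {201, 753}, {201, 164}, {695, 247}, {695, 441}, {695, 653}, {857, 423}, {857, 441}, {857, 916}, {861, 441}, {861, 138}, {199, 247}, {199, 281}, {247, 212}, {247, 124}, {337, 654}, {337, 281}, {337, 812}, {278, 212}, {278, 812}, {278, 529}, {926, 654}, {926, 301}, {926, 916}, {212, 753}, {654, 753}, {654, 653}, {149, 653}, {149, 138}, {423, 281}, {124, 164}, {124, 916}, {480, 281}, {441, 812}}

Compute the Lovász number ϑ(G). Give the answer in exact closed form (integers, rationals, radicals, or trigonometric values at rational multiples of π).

15

deg(480) = 4; N(480) = {104, 361, 201, 281}.
Vertex 104 has 4 neighbors: 903, 695, 301, 480.
deg(441) = 4; N(441) = {695, 857, 861, 812}.
N(164) = {241, 814, 201, 124}, |N(164)| = 4.
G on 35 vertices is 4-regular; this is K(7,3), the Kneser graph.
spec(A) ≈ [4.0, 2.0, -1.0, -3.0] (distinct, 3 d.p.).
Lovász (edge-transitive): ϑ = −35·(-3)/((4)−(-3)) = 15.
≈ 15.0000 (to 4 d.p.).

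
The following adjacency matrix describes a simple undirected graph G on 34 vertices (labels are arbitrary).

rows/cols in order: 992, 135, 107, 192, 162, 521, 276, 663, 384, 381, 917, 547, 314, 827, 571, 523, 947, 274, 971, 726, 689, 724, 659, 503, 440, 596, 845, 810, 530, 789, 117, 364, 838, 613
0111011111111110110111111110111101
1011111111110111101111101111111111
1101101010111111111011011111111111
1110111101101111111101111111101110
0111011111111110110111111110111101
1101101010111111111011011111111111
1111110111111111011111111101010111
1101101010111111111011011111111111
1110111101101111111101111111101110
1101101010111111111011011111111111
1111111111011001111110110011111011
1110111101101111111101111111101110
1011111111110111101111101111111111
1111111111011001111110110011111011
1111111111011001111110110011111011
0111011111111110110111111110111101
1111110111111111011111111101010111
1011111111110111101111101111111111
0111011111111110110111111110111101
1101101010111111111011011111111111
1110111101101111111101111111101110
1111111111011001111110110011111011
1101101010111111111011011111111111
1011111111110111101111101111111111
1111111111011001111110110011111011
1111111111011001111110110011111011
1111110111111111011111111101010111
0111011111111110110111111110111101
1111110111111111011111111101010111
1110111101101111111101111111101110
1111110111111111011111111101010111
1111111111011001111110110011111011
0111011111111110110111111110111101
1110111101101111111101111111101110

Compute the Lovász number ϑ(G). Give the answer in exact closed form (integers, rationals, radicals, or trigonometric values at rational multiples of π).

7

Vertex 107 has 28 neighbors: 992, 135, 192, 162, 276, 384, 917, 547, 314, 827, 571, 523, 947, 274, 971, 689, 724, 503, 440, 596, 845, 810, 530, 789, 117, 364, 838, 613.
Vertex 726 has 28 neighbors: 992, 135, 192, 162, 276, 384, 917, 547, 314, 827, 571, 523, 947, 274, 971, 689, 724, 503, 440, 596, 845, 810, 530, 789, 117, 364, 838, 613.
Vertex 135 has 30 neighbors: 992, 107, 192, 162, 521, 276, 663, 384, 381, 917, 547, 827, 571, 523, 947, 971, 726, 689, 724, 659, 440, 596, 845, 810, 530, 789, 117, 364, 838, 613.
deg(613) = 28; N(613) = {992, 135, 107, 162, 521, 276, 663, 381, 917, 314, 827, 571, 523, 947, 274, 971, 726, 724, 659, 503, 440, 596, 845, 810, 530, 117, 364, 838}.
6 parts of sizes [7, 6, 6, 6, 5, 4]; α(G) = 7 = ϑ (perfect).
≈ 7.00000 (to 5 d.p.).
Sandwich: α(G)=7 ≤ ϑ(G)=7 ≤ χ(Ḡ)=7 (collapsed).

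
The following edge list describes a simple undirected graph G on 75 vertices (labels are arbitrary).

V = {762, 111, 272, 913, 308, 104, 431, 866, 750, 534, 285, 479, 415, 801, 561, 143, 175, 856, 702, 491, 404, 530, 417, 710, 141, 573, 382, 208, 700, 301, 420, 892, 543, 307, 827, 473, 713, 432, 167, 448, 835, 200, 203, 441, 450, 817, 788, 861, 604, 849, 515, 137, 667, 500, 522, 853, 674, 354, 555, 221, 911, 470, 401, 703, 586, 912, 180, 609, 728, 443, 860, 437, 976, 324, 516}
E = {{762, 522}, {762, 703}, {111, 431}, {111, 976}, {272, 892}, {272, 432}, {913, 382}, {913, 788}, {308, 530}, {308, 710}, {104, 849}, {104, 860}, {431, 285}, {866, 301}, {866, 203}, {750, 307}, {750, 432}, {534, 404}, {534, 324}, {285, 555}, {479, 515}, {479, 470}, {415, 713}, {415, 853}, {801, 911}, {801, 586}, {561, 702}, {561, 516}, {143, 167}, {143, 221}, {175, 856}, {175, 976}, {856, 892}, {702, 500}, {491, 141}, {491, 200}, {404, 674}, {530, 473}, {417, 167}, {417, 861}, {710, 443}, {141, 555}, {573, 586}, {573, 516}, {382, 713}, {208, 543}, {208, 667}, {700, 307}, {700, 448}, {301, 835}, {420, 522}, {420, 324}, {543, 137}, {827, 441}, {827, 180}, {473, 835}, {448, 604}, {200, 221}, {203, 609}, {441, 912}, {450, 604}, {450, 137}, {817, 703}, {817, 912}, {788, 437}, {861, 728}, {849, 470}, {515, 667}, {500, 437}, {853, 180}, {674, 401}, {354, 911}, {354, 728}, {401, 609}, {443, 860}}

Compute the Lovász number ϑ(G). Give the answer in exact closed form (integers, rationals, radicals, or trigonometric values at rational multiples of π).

75*cos(pi/75)/(cos(pi/75) + 1)

N(853) = {415, 180}, |N(853)| = 2.
N(324) = {534, 420}, |N(324)| = 2.
deg(892) = 2; N(892) = {272, 856}.
N(180) = {827, 853}, |N(180)| = 2.
Every vertex has degree 2 (N=75); the odd cycle C_{75}.
spec(A) ≈ [2.0, 1.992986, 1.971992, 1.937166, 1.888753, 1.827091, 1.752613, 1.665842, 1.567387, 1.457937, 1.338261, 1.209198, 1.071654, 0.926592, 0.775031, 0.618034, 0.456702, 0.292166, 0.125581, -0.041885, -0.209057, -0.374763, -0.53784, -0.697144, -0.851559, -1.0, -1.141427, -1.274848, -1.399327, -1.51399, -1.618034, -1.710729, -1.791424, -1.859553, -1.914639, -1.956295, -1.984229, -1.998246] (distinct, 6 d.p.).
Lovász (edge-transitive): ϑ = −75·(-2*cos(pi/75))/((2)−(-2*cos(pi/75))) = 75*cos(pi/75)/(cos(pi/75) + 1).
ϑ(G) ≈ 37.4835.
Lovász sandwich 37 ≤ 75*cos(pi/75)/(cos(pi/75) + 1) ≤ 38: both strict.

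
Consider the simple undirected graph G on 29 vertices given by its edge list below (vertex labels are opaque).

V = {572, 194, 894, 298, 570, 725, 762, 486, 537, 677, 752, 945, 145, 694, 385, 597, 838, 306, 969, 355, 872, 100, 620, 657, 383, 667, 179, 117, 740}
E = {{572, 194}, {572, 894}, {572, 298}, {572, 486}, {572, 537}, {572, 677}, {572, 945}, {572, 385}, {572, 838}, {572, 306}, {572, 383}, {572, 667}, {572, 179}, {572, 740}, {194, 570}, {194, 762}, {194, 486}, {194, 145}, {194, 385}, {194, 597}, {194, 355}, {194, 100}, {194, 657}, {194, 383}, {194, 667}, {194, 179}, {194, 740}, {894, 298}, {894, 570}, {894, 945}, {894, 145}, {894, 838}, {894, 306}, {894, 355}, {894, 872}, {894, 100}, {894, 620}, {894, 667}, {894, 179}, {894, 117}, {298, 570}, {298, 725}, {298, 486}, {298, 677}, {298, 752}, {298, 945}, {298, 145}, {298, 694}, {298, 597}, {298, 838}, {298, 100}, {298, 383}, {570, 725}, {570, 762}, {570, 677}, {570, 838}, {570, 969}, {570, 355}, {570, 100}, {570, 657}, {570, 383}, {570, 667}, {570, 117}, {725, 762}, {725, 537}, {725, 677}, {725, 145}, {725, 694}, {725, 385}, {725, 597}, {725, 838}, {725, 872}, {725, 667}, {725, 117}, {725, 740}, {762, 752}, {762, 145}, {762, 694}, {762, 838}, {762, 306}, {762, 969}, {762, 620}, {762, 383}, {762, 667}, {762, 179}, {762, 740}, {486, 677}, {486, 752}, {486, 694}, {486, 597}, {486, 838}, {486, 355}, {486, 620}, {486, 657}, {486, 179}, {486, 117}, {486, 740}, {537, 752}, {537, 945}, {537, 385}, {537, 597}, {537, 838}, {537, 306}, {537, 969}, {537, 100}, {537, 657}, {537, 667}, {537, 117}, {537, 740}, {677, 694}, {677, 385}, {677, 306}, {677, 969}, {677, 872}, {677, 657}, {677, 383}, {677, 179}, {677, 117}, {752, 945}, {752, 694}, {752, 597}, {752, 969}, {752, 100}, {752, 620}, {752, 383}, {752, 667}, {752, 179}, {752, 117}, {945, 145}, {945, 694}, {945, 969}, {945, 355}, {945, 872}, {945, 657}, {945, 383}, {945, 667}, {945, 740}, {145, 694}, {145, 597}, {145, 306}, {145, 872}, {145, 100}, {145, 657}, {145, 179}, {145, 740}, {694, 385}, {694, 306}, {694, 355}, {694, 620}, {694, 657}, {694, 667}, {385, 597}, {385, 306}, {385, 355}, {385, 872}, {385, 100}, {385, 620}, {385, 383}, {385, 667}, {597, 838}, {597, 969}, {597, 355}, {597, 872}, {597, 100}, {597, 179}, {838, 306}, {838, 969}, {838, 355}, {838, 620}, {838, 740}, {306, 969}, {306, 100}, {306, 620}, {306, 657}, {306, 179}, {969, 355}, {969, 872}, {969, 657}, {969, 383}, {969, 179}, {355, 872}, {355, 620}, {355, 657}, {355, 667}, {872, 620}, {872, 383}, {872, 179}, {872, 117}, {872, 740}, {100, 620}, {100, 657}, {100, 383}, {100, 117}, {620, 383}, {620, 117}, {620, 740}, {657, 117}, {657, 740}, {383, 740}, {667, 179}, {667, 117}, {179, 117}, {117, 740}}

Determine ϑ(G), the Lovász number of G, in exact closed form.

Vertex 117 has 14 neighbors: 894, 570, 725, 486, 537, 677, 752, 872, 100, 620, 657, 667, 179, 740.
N(145) = {194, 894, 298, 725, 762, 945, 694, 597, 306, 872, 100, 657, 179, 740}, |N(145)| = 14.
deg(570) = 14; N(570) = {194, 894, 298, 725, 762, 677, 838, 969, 355, 100, 657, 383, 667, 117}.
Vertex 657 has 14 neighbors: 194, 570, 486, 537, 677, 945, 145, 694, 306, 969, 355, 100, 117, 740.
29-vertex 14-regular graph: Paley(29): SR with (k,λ,μ)=(14,6,7).
A has 3 distinct eigenvalues ≈ [14.0, 2.193, -3.193].
Lovász (edge-transitive): ϑ = −29·(-sqrt(29)/2 - 1/2)/((14)−(-sqrt(29)/2 - 1/2)) = sqrt(29).
ϑ(G) ≈ 5.3851648.

sqrt(29)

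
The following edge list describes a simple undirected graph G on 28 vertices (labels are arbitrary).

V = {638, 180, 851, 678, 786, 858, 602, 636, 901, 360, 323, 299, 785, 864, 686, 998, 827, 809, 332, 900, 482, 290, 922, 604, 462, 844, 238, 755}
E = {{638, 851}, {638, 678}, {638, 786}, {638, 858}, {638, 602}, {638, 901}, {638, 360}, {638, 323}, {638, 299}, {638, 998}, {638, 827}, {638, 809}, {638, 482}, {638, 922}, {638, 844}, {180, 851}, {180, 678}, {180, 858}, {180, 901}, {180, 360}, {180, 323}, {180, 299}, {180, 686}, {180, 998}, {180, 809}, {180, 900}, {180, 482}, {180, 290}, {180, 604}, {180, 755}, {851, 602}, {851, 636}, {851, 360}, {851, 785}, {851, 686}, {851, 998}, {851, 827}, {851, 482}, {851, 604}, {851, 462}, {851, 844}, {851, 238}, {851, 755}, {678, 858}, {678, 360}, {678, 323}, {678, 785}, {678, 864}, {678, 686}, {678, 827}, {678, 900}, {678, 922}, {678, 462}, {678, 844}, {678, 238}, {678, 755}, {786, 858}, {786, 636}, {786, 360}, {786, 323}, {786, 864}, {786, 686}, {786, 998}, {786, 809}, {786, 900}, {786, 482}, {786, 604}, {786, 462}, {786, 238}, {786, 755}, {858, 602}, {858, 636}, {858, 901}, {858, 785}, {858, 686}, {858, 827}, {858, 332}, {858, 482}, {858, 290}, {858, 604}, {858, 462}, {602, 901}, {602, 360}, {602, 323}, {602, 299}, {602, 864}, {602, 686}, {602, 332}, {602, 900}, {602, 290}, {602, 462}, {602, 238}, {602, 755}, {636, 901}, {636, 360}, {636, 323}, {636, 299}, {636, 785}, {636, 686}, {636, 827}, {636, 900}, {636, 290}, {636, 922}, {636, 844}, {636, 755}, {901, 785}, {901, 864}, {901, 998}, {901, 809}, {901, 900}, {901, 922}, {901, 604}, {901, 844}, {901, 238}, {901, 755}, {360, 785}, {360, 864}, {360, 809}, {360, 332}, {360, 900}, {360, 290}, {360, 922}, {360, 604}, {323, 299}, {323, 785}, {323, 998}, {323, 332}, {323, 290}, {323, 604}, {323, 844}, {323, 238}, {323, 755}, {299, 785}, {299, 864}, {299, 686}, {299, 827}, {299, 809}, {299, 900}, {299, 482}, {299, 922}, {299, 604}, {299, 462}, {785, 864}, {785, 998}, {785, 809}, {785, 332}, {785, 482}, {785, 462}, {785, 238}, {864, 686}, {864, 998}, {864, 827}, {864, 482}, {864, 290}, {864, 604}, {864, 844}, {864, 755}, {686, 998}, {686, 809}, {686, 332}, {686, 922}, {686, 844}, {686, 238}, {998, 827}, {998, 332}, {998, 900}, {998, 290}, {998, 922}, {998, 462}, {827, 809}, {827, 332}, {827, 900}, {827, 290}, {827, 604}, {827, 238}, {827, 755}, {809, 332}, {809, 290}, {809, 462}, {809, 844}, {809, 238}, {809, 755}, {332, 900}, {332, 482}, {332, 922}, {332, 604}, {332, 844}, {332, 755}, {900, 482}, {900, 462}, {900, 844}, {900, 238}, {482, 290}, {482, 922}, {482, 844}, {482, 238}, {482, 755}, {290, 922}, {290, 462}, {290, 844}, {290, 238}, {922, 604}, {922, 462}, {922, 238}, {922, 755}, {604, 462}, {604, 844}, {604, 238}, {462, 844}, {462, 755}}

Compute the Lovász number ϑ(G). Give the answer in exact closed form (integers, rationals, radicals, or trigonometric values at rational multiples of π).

7

Vertex 638 has 15 neighbors: 851, 678, 786, 858, 602, 901, 360, 323, 299, 998, 827, 809, 482, 922, 844.
Vertex 238 has 15 neighbors: 851, 678, 786, 602, 901, 323, 785, 686, 827, 809, 900, 482, 290, 922, 604.
Vertex 901 has 15 neighbors: 638, 180, 858, 602, 636, 785, 864, 998, 809, 900, 922, 604, 844, 238, 755.
N(323) = {638, 180, 678, 786, 602, 636, 299, 785, 998, 332, 290, 604, 844, 238, 755}, |N(323)| = 15.
28-vertex 15-regular graph: Kneser-type, 2-subsets of [8].
Distinct eigenvalues (to 4 d.p.): [15.0, 1.0, -5.0].
λ_max=15, λ_min=-5; ϑ = −28·λ_min/(λ_max−λ_min) = 7.
Numerically 7.0000000.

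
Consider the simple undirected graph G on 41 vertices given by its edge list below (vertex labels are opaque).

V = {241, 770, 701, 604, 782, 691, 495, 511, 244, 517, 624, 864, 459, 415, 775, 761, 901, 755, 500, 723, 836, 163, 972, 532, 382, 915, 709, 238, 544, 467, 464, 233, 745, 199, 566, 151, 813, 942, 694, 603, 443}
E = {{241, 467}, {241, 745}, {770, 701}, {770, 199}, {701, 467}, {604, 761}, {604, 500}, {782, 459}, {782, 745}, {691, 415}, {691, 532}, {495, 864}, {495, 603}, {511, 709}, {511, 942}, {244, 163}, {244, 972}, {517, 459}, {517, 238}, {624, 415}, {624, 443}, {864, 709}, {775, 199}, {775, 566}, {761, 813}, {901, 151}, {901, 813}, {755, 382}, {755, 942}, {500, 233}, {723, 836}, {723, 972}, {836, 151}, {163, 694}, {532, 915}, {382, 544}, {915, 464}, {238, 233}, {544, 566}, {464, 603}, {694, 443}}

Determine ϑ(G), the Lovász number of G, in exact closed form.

Vertex 151 has 2 neighbors: 901, 836.
N(382) = {755, 544}, |N(382)| = 2.
N(723) = {836, 972}, |N(723)| = 2.
deg(495) = 2; N(495) = {864, 603}.
41-vertex 2-regular graph: connected 2-regular on 41 ⇒ C_{41}.
Distinct eigenvalues (to 6 d.p.): [2.0, 1.976561, 1.906793, 1.792331, 1.635859, 1.441043, 1.212451, 0.95544, 0.676034, 0.380782, 0.076605, -0.229367, -0.529963, -0.818137, -1.087135, -1.330651, -1.542978, -1.719139, -1.855005, -1.947391, -1.994132].
−41·(-2*cos(pi/41)) / ((2)−(-2*cos(pi/41))) = 41*cos(pi/41)/(cos(pi/41) + 1) = ϑ(G).
ϑ(G) ≈ 20.4699.
α=20, χ(Ḡ)=21; ϑ=41*cos(pi/41)/(cos(pi/41) + 1) lies between (both strict).

41*cos(pi/41)/(cos(pi/41) + 1)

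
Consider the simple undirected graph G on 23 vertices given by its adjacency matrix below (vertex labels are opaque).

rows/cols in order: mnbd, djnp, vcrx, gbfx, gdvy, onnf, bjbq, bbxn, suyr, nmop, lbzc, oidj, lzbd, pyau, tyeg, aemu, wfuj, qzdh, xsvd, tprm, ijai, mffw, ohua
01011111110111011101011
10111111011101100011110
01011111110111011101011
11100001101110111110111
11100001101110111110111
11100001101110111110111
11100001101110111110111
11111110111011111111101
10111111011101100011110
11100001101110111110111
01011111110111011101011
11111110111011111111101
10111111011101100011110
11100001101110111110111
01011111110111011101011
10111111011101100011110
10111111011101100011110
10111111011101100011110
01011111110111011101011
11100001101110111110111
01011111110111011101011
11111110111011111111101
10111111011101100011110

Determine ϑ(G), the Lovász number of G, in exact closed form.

deg(nmop) = 16; N(nmop) = {mnbd, djnp, vcrx, bbxn, suyr, lbzc, oidj, lzbd, tyeg, aemu, wfuj, qzdh, xsvd, ijai, mffw, ohua}.
Vertex pyau has 16 neighbors: mnbd, djnp, vcrx, bbxn, suyr, lbzc, oidj, lzbd, tyeg, aemu, wfuj, qzdh, xsvd, ijai, mffw, ohua.
deg(wfuj) = 16; N(wfuj) = {mnbd, vcrx, gbfx, gdvy, onnf, bjbq, bbxn, nmop, lbzc, oidj, pyau, tyeg, xsvd, tprm, ijai, mffw}.
deg(aemu) = 16; N(aemu) = {mnbd, vcrx, gbfx, gdvy, onnf, bjbq, bbxn, nmop, lbzc, oidj, pyau, tyeg, xsvd, tprm, ijai, mffw}.
4 parts of sizes [7, 7, 6, 3]; α(G) = 7 = ϑ (perfect).
≈ 7.000000000 (to 9 d.p.).
7 ≤ 7 ≤ 7: collapsed.

7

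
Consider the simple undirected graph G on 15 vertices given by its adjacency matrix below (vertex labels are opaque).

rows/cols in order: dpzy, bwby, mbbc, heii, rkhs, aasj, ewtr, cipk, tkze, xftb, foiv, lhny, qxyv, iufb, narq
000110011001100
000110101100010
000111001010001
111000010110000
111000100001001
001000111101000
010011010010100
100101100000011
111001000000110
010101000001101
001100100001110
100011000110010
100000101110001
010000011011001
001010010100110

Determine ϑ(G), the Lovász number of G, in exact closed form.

5

N(xftb) = {bwby, heii, aasj, lhny, qxyv, narq}, |N(xftb)| = 6.
N(mbbc) = {heii, rkhs, aasj, tkze, foiv, narq}, |N(mbbc)| = 6.
N(narq) = {mbbc, rkhs, cipk, xftb, qxyv, iufb}, |N(narq)| = 6.
Vertex tkze has 6 neighbors: dpzy, bwby, mbbc, aasj, qxyv, iufb.
6-regular, N=15; this is K(6,2), the Kneser graph.
spec(A) ≈ [6.0, 1.0, -3.0] (distinct, 4 d.p.).
With N=15: ϑ(G) = 15·(-1*(-3))/(6−(-3)) = 5.
≈ 5.00000000 (to 8 d.p.).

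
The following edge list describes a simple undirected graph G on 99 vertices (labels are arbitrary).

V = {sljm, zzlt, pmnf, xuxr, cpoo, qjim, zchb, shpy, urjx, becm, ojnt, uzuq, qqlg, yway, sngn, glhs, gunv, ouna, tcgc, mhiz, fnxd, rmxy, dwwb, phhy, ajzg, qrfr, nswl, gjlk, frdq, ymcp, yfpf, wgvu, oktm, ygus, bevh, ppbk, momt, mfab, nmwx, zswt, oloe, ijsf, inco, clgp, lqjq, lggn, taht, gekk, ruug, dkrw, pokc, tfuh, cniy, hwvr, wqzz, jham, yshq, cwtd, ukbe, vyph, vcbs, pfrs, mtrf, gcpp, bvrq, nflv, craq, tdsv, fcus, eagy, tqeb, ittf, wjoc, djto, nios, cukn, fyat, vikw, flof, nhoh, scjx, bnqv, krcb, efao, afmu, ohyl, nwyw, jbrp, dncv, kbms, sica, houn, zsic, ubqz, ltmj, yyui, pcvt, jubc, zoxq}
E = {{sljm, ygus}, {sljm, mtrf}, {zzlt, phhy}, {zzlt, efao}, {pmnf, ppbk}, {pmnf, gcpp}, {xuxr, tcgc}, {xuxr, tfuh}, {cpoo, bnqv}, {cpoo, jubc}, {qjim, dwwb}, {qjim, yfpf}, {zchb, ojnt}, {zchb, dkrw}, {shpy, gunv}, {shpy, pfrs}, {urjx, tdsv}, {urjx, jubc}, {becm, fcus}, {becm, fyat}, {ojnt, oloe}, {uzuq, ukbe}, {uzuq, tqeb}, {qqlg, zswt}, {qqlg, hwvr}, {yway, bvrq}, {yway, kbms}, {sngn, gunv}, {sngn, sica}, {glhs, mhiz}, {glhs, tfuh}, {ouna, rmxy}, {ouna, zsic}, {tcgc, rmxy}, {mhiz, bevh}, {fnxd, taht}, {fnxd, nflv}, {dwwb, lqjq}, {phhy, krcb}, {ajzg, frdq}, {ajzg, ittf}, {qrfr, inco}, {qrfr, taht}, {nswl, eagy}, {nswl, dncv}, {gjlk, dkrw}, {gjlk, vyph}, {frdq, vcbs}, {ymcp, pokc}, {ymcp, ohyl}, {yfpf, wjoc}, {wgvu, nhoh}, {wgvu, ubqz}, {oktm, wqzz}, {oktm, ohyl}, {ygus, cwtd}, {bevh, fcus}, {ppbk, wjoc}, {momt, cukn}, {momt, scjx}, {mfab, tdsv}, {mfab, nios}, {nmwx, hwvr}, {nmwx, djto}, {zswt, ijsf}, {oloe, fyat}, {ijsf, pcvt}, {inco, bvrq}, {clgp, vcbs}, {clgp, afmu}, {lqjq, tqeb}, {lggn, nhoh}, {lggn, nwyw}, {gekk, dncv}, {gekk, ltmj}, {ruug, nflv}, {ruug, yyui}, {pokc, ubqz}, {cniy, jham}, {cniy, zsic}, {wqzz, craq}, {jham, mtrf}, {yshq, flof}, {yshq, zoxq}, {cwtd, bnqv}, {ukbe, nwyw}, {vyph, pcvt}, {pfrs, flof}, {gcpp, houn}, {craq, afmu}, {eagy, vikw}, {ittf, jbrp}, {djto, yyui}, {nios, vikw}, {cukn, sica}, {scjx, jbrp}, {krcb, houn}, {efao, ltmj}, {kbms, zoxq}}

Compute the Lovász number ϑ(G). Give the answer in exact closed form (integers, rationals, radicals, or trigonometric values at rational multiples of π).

deg(pcvt) = 2; N(pcvt) = {ijsf, vyph}.
Vertex nswl has 2 neighbors: eagy, dncv.
N(yyui) = {ruug, djto}, |N(yyui)| = 2.
N(jubc) = {cpoo, urjx}, |N(jubc)| = 2.
2-regular, N=99; a single 99-cycle (edge-transitive).
spec(A) ≈ [2.0, 1.99597, 1.98391, 1.96386, 1.9359, 1.90014, 1.85674, 1.80585, 1.7477, 1.68251, 1.61054, 1.53209, 1.44747, 1.35702, 1.26111, 1.16011, 1.05445, 0.94454, 0.83083, 0.71377, 0.59384, 0.47152, 0.3473, 0.22168, 0.09516, -0.03173, -0.1585, -0.28463, -0.40961, -0.53295, -0.65414, -0.77269, -0.88813, -1.0, -1.10784, -1.21122, -1.30972, -1.40295, -1.49053, -1.57211, -1.64735, -1.71597, -1.77767, -1.83222, -1.87939, -1.91899, -1.95086, -1.97488, -1.99094, -1.99899] (distinct, 5 d.p.).
Lovász (edge-transitive): ϑ = −99·(-2*cos(pi/99))/((2)−(-2*cos(pi/99))) = 99*cos(pi/99)/(cos(pi/99) + 1).
Numerically 49.4875.
Lovász sandwich 49 ≤ 99*cos(pi/99)/(cos(pi/99) + 1) ≤ 50: both strict.

99*cos(pi/99)/(cos(pi/99) + 1)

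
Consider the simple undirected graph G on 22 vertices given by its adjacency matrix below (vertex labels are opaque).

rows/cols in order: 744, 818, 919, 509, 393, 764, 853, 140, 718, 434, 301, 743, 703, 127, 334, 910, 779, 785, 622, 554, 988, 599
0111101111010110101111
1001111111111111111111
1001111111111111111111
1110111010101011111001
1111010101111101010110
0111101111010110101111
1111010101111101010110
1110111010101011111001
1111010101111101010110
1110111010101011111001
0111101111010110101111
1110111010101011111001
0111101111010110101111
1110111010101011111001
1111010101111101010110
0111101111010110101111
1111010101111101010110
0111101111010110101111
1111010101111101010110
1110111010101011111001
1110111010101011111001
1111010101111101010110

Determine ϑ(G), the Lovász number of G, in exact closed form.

7

N(718) = {744, 818, 919, 509, 764, 140, 434, 301, 743, 703, 127, 910, 785, 554, 988}, |N(718)| = 15.
Vertex 301 has 16 neighbors: 818, 919, 509, 393, 853, 140, 718, 434, 743, 127, 334, 779, 622, 554, 988, 599.
deg(554) = 15; N(554) = {744, 818, 919, 393, 764, 853, 718, 301, 703, 334, 910, 779, 785, 622, 599}.
Vertex 393 has 15 neighbors: 744, 818, 919, 509, 764, 140, 434, 301, 743, 703, 127, 910, 785, 554, 988.
G = K_{7,7,6,2}: α = 7 = χ(Ḡ), so ϑ = 7.
ϑ(G) ≈ 7.00000000.
7 ≤ 7 ≤ 7: collapsed.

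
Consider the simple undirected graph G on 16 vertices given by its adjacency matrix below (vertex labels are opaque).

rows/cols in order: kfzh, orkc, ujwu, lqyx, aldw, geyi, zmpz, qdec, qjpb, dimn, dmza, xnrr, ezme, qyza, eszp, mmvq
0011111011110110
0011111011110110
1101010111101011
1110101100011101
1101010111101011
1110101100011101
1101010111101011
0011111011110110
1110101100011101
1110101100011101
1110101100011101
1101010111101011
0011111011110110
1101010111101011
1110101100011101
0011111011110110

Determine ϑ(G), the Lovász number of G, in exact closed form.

6

deg(eszp) = 10; N(eszp) = {kfzh, orkc, ujwu, aldw, zmpz, qdec, xnrr, ezme, qyza, mmvq}.
deg(kfzh) = 11; N(kfzh) = {ujwu, lqyx, aldw, geyi, zmpz, qjpb, dimn, dmza, xnrr, qyza, eszp}.
deg(orkc) = 11; N(orkc) = {ujwu, lqyx, aldw, geyi, zmpz, qjpb, dimn, dmza, xnrr, qyza, eszp}.
deg(qyza) = 11; N(qyza) = {kfzh, orkc, lqyx, geyi, qdec, qjpb, dimn, dmza, ezme, eszp, mmvq}.
K_{6,5,5} (perfect); ϑ(G) = α(G) = max{6,5,5} = 6.
≈ 6.000000000 (to 9 d.p.).
Sandwich: α(G)=6 ≤ ϑ(G)=6 ≤ χ(Ḡ)=6 (collapsed).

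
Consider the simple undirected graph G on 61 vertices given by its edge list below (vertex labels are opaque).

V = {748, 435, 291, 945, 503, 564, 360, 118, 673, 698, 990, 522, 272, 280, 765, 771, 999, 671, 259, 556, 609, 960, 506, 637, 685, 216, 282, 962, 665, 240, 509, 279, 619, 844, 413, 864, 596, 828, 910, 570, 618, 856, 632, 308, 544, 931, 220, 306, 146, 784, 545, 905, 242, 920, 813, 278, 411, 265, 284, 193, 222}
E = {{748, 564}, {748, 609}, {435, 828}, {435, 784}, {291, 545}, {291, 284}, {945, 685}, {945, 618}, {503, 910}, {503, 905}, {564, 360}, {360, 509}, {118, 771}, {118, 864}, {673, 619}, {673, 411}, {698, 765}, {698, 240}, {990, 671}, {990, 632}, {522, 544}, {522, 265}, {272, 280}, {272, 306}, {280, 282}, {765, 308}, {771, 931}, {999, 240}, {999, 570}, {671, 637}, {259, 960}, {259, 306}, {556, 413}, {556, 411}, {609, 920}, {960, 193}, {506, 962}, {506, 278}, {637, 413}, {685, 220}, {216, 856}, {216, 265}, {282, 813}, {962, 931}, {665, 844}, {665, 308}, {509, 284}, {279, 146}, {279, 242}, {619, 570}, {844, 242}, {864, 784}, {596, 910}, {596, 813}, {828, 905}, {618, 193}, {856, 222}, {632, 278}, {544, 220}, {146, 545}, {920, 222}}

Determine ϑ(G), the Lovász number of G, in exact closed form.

N(556) = {413, 411}, |N(556)| = 2.
deg(618) = 2; N(618) = {945, 193}.
deg(698) = 2; N(698) = {765, 240}.
Vertex 265 has 2 neighbors: 522, 216.
2-regular, N=61; connected 2-regular on 61 ⇒ C_{61}.
Distinct eigenvalues (to 4 d.p.): [2.0, 1.9894, 1.9577, 1.9053, 1.8326, 1.7406, 1.6301, 1.5023, 1.3585, 1.2004, 1.0296, 0.8478, 0.6571, 0.4594, 0.2568, 0.0515, -0.1544, -0.3586, -0.559, -0.7535, -0.94, -1.1165, -1.2812, -1.4323, -1.5682, -1.6876, -1.789, -1.8714, -1.9341, -1.9762, -1.9973].
−61·(-2*cos(pi/61)) / ((2)−(-2*cos(pi/61))) = 61*cos(pi/61)/(cos(pi/61) + 1) = ϑ(G).
= 30.479766457… (decimal).
Sandwich: α(G)=30 ≤ ϑ(G)=61*cos(pi/61)/(cos(pi/61) + 1) ≤ χ(Ḡ)=31 (both strict).

61*cos(pi/61)/(cos(pi/61) + 1)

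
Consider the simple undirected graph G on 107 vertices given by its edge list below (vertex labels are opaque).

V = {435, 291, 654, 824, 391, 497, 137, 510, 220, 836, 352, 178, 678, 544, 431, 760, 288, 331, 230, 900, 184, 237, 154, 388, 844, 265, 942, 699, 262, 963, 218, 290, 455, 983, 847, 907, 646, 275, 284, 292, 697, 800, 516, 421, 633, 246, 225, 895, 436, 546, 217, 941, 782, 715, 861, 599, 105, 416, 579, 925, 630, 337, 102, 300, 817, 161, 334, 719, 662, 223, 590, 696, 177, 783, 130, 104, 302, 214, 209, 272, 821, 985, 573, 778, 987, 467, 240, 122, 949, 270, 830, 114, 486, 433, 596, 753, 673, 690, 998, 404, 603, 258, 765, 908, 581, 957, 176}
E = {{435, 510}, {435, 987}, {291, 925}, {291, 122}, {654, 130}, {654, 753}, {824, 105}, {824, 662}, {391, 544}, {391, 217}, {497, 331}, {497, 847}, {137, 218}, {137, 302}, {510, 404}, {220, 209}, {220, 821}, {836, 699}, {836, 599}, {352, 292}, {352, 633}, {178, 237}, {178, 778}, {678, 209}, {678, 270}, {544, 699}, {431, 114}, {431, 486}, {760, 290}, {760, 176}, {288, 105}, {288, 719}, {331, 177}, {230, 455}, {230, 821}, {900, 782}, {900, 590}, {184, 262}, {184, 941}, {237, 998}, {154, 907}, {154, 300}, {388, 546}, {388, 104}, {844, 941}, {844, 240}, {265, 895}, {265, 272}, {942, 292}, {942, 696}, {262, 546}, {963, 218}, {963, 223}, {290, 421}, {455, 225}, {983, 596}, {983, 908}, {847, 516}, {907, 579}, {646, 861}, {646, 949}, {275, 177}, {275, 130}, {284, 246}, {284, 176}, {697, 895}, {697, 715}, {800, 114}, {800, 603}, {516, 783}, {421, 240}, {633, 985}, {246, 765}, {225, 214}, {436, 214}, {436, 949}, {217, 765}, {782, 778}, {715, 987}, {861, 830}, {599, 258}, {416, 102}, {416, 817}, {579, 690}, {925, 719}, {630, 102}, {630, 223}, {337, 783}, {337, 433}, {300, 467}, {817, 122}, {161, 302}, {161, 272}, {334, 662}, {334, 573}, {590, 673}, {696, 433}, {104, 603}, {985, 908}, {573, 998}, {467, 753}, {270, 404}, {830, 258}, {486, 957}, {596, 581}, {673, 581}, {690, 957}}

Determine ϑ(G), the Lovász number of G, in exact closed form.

Vertex 272 has 2 neighbors: 265, 161.
Vertex 214 has 2 neighbors: 225, 436.
deg(817) = 2; N(817) = {416, 122}.
N(300) = {154, 467}, |N(300)| = 2.
2-regular, N=107; this is C_{107}, the 107-cycle.
The 54 distinct eigenvalues: [2.0, 1.997, 1.986, 1.969, 1.945, 1.914, 1.877, 1.833, 1.783, 1.727, 1.665, 1.597, 1.524, 1.445, 1.361, 1.273, 1.18, 1.084, 0.983, 0.879, 0.772, 0.663, 0.551, 0.437, 0.322, 0.205, 0.088, -0.029, -0.147, -0.263, -0.379, -0.494, -0.607, -0.718, -0.826, -0.931, -1.034, -1.132, -1.227, -1.318, -1.404, -1.485, -1.561, -1.632, -1.697, -1.756, -1.809, -1.856, -1.897, -1.931, -1.958, -1.978, -1.992, -1.999].
With N=107: ϑ(G) = 107·(-(-1)*2*cos(pi/107))/(2−(-2*cos(pi/107))) = 107*cos(pi/107)/(cos(pi/107) + 1).
= 53.488468432… (decimal).
Lovász sandwich 53 ≤ 107*cos(pi/107)/(cos(pi/107) + 1) ≤ 54: both strict.

107*cos(pi/107)/(cos(pi/107) + 1)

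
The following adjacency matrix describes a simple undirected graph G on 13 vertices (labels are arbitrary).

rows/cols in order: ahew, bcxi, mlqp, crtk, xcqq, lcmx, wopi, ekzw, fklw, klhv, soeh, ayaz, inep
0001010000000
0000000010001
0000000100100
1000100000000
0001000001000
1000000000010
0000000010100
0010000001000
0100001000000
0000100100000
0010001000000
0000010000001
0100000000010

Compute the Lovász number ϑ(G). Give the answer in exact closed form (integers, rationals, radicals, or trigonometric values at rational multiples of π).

13*cos(pi/13)/(cos(pi/13) + 1)

deg(xcqq) = 2; N(xcqq) = {crtk, klhv}.
deg(ekzw) = 2; N(ekzw) = {mlqp, klhv}.
deg(klhv) = 2; N(klhv) = {xcqq, ekzw}.
N(wopi) = {fklw, soeh}, |N(wopi)| = 2.
13-vertex 2-regular graph: connected 2-regular on 13 ⇒ C_{13}.
spec(A) ≈ [2.0, 1.7709, 1.1361, 0.2411, -0.7092, -1.497, -1.9419] (distinct, 4 d.p.).
Lovász: ϑ = −13(-2*cos(pi/13))/(2+-(-1)*2*cos(pi/13)) = 13*cos(pi/13)/(cos(pi/13) + 1).
= 6.40417… (decimal).
6 ≤ 13*cos(pi/13)/(cos(pi/13) + 1) ≤ 7: both strict.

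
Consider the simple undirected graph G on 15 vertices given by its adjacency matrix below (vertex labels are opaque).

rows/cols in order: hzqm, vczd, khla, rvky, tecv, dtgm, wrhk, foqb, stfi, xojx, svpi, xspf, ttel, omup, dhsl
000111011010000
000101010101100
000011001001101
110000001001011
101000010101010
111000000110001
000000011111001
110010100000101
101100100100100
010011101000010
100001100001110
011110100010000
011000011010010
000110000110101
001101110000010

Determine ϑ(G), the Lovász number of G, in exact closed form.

Vertex stfi has 6 neighbors: hzqm, khla, rvky, wrhk, xojx, ttel.
N(khla) = {tecv, dtgm, stfi, xspf, ttel, dhsl}, |N(khla)| = 6.
Vertex wrhk has 6 neighbors: foqb, stfi, xojx, svpi, xspf, dhsl.
deg(hzqm) = 6; N(hzqm) = {rvky, tecv, dtgm, foqb, stfi, svpi}.
G on 15 vertices is 6-regular; Kneser K(6,2) on C(6,2)=15 vertices.
Distinct eigenvalues (to 5 d.p.): [6.0, 1.0, -3.0].
ϑ = −N·λ_min/(λ_max−λ_min) = −15·(-3)/(6−(-3)) = 5.
Numerically 5.000000.

5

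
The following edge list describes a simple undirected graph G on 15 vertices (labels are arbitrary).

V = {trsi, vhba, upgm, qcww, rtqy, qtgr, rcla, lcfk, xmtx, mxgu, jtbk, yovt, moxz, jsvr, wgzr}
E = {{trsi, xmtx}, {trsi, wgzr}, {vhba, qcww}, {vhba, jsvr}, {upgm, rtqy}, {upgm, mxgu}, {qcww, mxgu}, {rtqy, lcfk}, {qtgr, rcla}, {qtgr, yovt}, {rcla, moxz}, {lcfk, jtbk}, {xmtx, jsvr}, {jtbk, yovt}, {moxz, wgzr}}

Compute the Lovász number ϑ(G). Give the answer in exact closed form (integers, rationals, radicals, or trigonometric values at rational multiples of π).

N(rtqy) = {upgm, lcfk}, |N(rtqy)| = 2.
deg(qtgr) = 2; N(qtgr) = {rcla, yovt}.
deg(vhba) = 2; N(vhba) = {qcww, jsvr}.
deg(rcla) = 2; N(rcla) = {qtgr, moxz}.
15-vertex 2-regular graph: connected 2-regular on 15 ⇒ C_{15}.
spec(A) ≈ [2.0, 1.82709, 1.33826, 0.61803, -0.20906, -1.0, -1.61803, -1.9563] (distinct, 5 d.p.).
−15·(-2*cos(pi/15)) / ((2)−(-2*cos(pi/15))) = 15*cos(pi/15)/(cos(pi/15) + 1) = ϑ(G).
ϑ(G) ≈ 7.417148.
Lovász sandwich 7 ≤ 15*cos(pi/15)/(cos(pi/15) + 1) ≤ 8: both strict.

15*cos(pi/15)/(cos(pi/15) + 1)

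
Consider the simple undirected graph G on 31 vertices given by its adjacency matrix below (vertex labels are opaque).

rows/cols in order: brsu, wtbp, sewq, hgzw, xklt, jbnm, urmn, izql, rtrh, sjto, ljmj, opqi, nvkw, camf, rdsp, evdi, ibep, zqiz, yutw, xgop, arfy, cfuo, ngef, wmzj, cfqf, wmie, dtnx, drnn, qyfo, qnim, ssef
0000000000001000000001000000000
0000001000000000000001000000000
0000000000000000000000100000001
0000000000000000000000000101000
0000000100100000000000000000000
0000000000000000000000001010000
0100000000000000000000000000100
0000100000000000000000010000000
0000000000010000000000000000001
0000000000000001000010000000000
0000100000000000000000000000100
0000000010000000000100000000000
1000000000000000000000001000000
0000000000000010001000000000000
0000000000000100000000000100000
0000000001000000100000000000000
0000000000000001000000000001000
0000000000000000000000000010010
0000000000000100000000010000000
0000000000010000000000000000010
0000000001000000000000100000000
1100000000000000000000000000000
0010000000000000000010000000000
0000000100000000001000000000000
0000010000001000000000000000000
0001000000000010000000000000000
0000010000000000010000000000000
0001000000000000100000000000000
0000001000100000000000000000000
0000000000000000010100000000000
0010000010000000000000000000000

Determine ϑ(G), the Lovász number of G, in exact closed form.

N(qnim) = {zqiz, xgop}, |N(qnim)| = 2.
deg(ibep) = 2; N(ibep) = {evdi, drnn}.
Vertex xgop has 2 neighbors: opqi, qnim.
deg(camf) = 2; N(camf) = {rdsp, yutw}.
2-regular, N=31; the odd cycle C_{31}.
spec(A) ≈ [2.0, 1.959, 1.838, 1.642, 1.378, 1.058, 0.695, 0.303, -0.101, -0.501, -0.881, -1.224, -1.518, -1.749, -1.908, -1.99] (distinct, 3 d.p.).
With N=31: ϑ(G) = 31·(-(-1)*2*cos(pi/31))/(2−(-2*cos(pi/31))) = 31*cos(pi/31)/(cos(pi/31) + 1).
= 15.46013… (decimal).
Check 15 ≤ 31*cos(pi/31)/(cos(pi/31) + 1) ≤ 16: both strict.

31*cos(pi/31)/(cos(pi/31) + 1)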